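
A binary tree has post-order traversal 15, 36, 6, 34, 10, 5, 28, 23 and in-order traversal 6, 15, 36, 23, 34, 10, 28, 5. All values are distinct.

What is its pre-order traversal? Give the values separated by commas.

23, 6, 36, 15, 28, 10, 34, 5

The last element of post-order is the root; it splits in-order into left and right subtrees.
Root 23: left subtree has 3 nodes {6, 15, 36}, right has 4 {34, 10, 28, 5}.
  Root 6: left subtree has 0 nodes { }, right has 2 {15, 36}.
    Root 36: left subtree has 1 node {15}, right has 0 { }.
  Root 28: left subtree has 2 nodes {34, 10}, right has 1 {5}.
    Root 10: left subtree has 1 node {34}, right has 0 { }.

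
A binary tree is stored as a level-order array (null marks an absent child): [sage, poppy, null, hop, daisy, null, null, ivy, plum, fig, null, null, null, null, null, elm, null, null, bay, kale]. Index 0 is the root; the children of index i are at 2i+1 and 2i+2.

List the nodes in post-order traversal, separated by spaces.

elm ivy bay plum hop kale fig daisy poppy sage

Post-order visits the left subtree, then the right subtree, then the node.
At sage: go left to poppy.
  At poppy: go left to hop.
    At hop: go left to ivy.
      At ivy: go left to elm.
        elm is a leaf — visit elm.
      At ivy: no right child.
      Visit ivy.
    At hop: go right to plum.
      At plum: no left child.
      At plum: go right to bay.
        bay is a leaf — visit bay.
      Visit plum.
    Visit hop.
  At poppy: go right to daisy.
    At daisy: go left to fig.
      At fig: go left to kale.
        kale is a leaf — visit kale.
      At fig: no right child.
      Visit fig.
    At daisy: no right child.
    Visit daisy.
  Visit poppy.
At sage: no right child.
Visit sage.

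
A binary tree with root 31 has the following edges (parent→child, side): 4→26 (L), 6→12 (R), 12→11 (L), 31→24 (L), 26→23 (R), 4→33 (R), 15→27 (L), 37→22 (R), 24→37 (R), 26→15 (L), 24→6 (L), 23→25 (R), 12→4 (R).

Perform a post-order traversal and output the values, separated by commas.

11, 27, 15, 25, 23, 26, 33, 4, 12, 6, 22, 37, 24, 31

Post-order visits the left subtree, then the right subtree, then the node.
At 31: go left to 24.
  At 24: go left to 6.
    At 6: no left child.
    At 6: go right to 12.
      At 12: go left to 11.
        11 is a leaf — visit 11.
      At 12: go right to 4.
        At 4: go left to 26.
          At 26: go left to 15.
            At 15: go left to 27.
              27 is a leaf — visit 27.
            At 15: no right child.
            Visit 15.
          At 26: go right to 23.
            At 23: no left child.
            At 23: go right to 25.
              25 is a leaf — visit 25.
            Visit 23.
          Visit 26.
        At 4: go right to 33.
          33 is a leaf — visit 33.
        Visit 4.
      Visit 12.
    Visit 6.
  At 24: go right to 37.
    At 37: no left child.
    At 37: go right to 22.
      22 is a leaf — visit 22.
    Visit 37.
  Visit 24.
At 31: no right child.
Visit 31.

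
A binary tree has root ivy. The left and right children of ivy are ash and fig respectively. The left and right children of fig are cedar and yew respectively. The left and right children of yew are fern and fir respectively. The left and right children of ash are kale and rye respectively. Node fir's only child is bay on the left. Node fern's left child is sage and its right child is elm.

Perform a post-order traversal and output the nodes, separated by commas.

kale, rye, ash, cedar, sage, elm, fern, bay, fir, yew, fig, ivy

Post-order visits the left subtree, then the right subtree, then the node.
At ivy: go left to ash.
  At ash: go left to kale.
    kale is a leaf — visit kale.
  At ash: go right to rye.
    rye is a leaf — visit rye.
  Visit ash.
At ivy: go right to fig.
  At fig: go left to cedar.
    cedar is a leaf — visit cedar.
  At fig: go right to yew.
    At yew: go left to fern.
      At fern: go left to sage.
        sage is a leaf — visit sage.
      At fern: go right to elm.
        elm is a leaf — visit elm.
      Visit fern.
    At yew: go right to fir.
      At fir: go left to bay.
        bay is a leaf — visit bay.
      At fir: no right child.
      Visit fir.
    Visit yew.
  Visit fig.
Visit ivy.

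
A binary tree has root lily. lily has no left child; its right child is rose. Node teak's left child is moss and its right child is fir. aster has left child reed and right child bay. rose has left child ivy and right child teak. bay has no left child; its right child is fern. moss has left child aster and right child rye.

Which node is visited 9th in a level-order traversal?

Level-order visits nodes level by level from the root, left to right within each level.
Level 0: lily
Level 1: rose
Level 2: ivy, teak
Level 3: moss, fir
Level 4: aster, rye
Level 5: reed, bay
Level 6: fern
Full level-order sequence: lily, rose, ivy, teak, moss, fir, aster, rye, reed, bay, fern.

reed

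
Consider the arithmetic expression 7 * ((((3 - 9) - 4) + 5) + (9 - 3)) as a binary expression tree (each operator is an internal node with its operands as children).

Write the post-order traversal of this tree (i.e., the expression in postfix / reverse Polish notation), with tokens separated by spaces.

7 3 9 - 4 - 5 + 9 3 - + *

Post-order on an expression tree gives postfix notation: for each operator, emit left operand, right operand, then the operator.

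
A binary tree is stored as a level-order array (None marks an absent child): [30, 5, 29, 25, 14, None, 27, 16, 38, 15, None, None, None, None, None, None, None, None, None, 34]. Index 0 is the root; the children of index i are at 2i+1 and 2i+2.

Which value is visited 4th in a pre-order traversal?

Pre-order visits the node, then its left subtree, then its right subtree.
Visit 30.
At 30: go left to 5.
  Visit 5.
  At 5: go left to 25.
    Visit 25.
    At 25: go left to 16.
      16 is a leaf — visit 16.
    At 25: go right to 38.
      38 is a leaf — visit 38.
  At 5: go right to 14.
    Visit 14.
    At 14: go left to 15.
      Visit 15.
      At 15: go left to 34.
        34 is a leaf — visit 34.
      At 15: no right child.
    At 14: no right child.
At 30: go right to 29.
  Visit 29.
  At 29: no left child.
  At 29: go right to 27.
    27 is a leaf — visit 27.
Full pre-order sequence: 30, 5, 25, 16, 38, 14, 15, 34, 29, 27.

16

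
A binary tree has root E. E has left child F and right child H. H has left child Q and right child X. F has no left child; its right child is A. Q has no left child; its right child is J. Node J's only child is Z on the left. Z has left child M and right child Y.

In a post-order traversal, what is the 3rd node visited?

Post-order visits the left subtree, then the right subtree, then the node.
At E: go left to F.
  At F: no left child.
  At F: go right to A.
    A is a leaf — visit A.
  Visit F.
At E: go right to H.
  At H: go left to Q.
    At Q: no left child.
    At Q: go right to J.
      At J: go left to Z.
        At Z: go left to M.
          M is a leaf — visit M.
        At Z: go right to Y.
          Y is a leaf — visit Y.
        Visit Z.
      At J: no right child.
      Visit J.
    Visit Q.
  At H: go right to X.
    X is a leaf — visit X.
  Visit H.
Visit E.
Full post-order sequence: A, F, M, Y, Z, J, Q, X, H, E.

M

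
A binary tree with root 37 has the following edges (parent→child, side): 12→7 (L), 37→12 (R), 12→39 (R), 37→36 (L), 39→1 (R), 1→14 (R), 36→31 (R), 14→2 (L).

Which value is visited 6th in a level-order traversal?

Level-order visits nodes level by level from the root, left to right within each level.
Level 0: 37
Level 1: 36, 12
Level 2: 31, 7, 39
Level 3: 1
Level 4: 14
Level 5: 2
Full level-order sequence: 37, 36, 12, 31, 7, 39, 1, 14, 2.

39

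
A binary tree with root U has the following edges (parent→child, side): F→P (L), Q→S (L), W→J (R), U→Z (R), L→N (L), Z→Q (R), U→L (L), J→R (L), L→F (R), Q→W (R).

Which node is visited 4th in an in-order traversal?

In-order visits the left subtree, then the node, then the right subtree.
At U: go left to L.
  At L: go left to N.
    N is a leaf — visit N.
  Visit L.
  At L: go right to F.
    At F: go left to P.
      P is a leaf — visit P.
    Visit F.
    At F: no right child.
Visit U.
At U: go right to Z.
  At Z: no left child.
  Visit Z.
  At Z: go right to Q.
    At Q: go left to S.
      S is a leaf — visit S.
    Visit Q.
    At Q: go right to W.
      At W: no left child.
      Visit W.
      At W: go right to J.
        At J: go left to R.
          R is a leaf — visit R.
        Visit J.
        At J: no right child.
Full in-order sequence: N, L, P, F, U, Z, S, Q, W, R, J.

F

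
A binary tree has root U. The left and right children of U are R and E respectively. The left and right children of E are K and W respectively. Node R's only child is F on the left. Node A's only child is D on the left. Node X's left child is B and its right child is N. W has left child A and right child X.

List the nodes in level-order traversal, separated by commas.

U, R, E, F, K, W, A, X, D, B, N

Level-order visits nodes level by level from the root, left to right within each level.
Level 0: U
Level 1: R, E
Level 2: F, K, W
Level 3: A, X
Level 4: D, B, N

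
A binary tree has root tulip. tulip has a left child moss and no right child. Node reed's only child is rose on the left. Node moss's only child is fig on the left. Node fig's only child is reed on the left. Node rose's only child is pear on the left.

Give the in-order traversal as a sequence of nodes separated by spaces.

In-order visits the left subtree, then the node, then the right subtree.
At tulip: go left to moss.
  At moss: go left to fig.
    At fig: go left to reed.
      At reed: go left to rose.
        At rose: go left to pear.
          pear is a leaf — visit pear.
        Visit rose.
        At rose: no right child.
      Visit reed.
      At reed: no right child.
    Visit fig.
    At fig: no right child.
  Visit moss.
  At moss: no right child.
Visit tulip.
At tulip: no right child.

pear rose reed fig moss tulip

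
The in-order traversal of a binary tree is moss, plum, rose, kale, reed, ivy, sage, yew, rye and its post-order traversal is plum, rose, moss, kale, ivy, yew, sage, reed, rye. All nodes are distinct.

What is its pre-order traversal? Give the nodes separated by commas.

rye, reed, kale, moss, rose, plum, sage, ivy, yew

The last element of post-order is the root; it splits in-order into left and right subtrees.
Root rye: left subtree has 8 nodes {moss, plum, rose, kale, reed, ivy, sage, yew}, right has 0 { }.
  Root reed: left subtree has 4 nodes {moss, plum, rose, kale}, right has 3 {ivy, sage, yew}.
    Root kale: left subtree has 3 nodes {moss, plum, rose}, right has 0 { }.
      Root moss: left subtree has 0 nodes { }, right has 2 {plum, rose}.
        Root rose: left subtree has 1 node {plum}, right has 0 { }.
    Root sage: left subtree has 1 node {ivy}, right has 1 {yew}.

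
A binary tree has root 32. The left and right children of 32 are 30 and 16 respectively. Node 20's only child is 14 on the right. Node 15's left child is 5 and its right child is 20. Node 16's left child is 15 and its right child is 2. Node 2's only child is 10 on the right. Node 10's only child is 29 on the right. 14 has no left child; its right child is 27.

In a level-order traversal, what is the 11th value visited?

27

Level-order visits nodes level by level from the root, left to right within each level.
Level 0: 32
Level 1: 30, 16
Level 2: 15, 2
Level 3: 5, 20, 10
Level 4: 14, 29
Level 5: 27
Full level-order sequence: 32, 30, 16, 15, 2, 5, 20, 10, 14, 29, 27.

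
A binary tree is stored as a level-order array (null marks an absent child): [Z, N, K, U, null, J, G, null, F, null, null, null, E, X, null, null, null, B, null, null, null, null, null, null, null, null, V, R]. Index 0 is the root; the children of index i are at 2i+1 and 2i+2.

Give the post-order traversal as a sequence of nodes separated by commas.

B, F, U, N, V, E, J, R, X, G, K, Z

Post-order visits the left subtree, then the right subtree, then the node.
At Z: go left to N.
  At N: go left to U.
    At U: no left child.
    At U: go right to F.
      At F: go left to B.
        B is a leaf — visit B.
      At F: no right child.
      Visit F.
    Visit U.
  At N: no right child.
  Visit N.
At Z: go right to K.
  At K: go left to J.
    At J: no left child.
    At J: go right to E.
      At E: no left child.
      At E: go right to V.
        V is a leaf — visit V.
      Visit E.
    Visit J.
  At K: go right to G.
    At G: go left to X.
      At X: go left to R.
        R is a leaf — visit R.
      At X: no right child.
      Visit X.
    At G: no right child.
    Visit G.
  Visit K.
Visit Z.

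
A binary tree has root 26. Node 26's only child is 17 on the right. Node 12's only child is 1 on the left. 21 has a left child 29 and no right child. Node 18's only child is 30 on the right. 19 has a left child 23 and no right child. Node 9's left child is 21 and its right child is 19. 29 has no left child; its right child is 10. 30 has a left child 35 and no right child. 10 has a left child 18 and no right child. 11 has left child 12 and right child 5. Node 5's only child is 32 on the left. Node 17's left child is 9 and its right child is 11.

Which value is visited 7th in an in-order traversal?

In-order visits the left subtree, then the node, then the right subtree.
At 26: no left child.
Visit 26.
At 26: go right to 17.
  At 17: go left to 9.
    At 9: go left to 21.
      At 21: go left to 29.
        At 29: no left child.
        Visit 29.
        At 29: go right to 10.
          At 10: go left to 18.
            At 18: no left child.
            Visit 18.
            At 18: go right to 30.
              At 30: go left to 35.
                35 is a leaf — visit 35.
              Visit 30.
              At 30: no right child.
          Visit 10.
          At 10: no right child.
      Visit 21.
      At 21: no right child.
    Visit 9.
    At 9: go right to 19.
      At 19: go left to 23.
        23 is a leaf — visit 23.
      Visit 19.
      At 19: no right child.
  Visit 17.
  At 17: go right to 11.
    At 11: go left to 12.
      At 12: go left to 1.
        1 is a leaf — visit 1.
      Visit 12.
      At 12: no right child.
    Visit 11.
    At 11: go right to 5.
      At 5: go left to 32.
        32 is a leaf — visit 32.
      Visit 5.
      At 5: no right child.
Full in-order sequence: 26, 29, 18, 35, 30, 10, 21, 9, 23, 19, 17, 1, 12, 11, 32, 5.

21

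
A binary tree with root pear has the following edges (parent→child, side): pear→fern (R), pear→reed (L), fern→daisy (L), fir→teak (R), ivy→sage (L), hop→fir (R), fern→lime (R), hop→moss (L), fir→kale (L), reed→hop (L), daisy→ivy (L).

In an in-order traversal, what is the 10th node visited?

In-order visits the left subtree, then the node, then the right subtree.
At pear: go left to reed.
  At reed: go left to hop.
    At hop: go left to moss.
      moss is a leaf — visit moss.
    Visit hop.
    At hop: go right to fir.
      At fir: go left to kale.
        kale is a leaf — visit kale.
      Visit fir.
      At fir: go right to teak.
        teak is a leaf — visit teak.
  Visit reed.
  At reed: no right child.
Visit pear.
At pear: go right to fern.
  At fern: go left to daisy.
    At daisy: go left to ivy.
      At ivy: go left to sage.
        sage is a leaf — visit sage.
      Visit ivy.
      At ivy: no right child.
    Visit daisy.
    At daisy: no right child.
  Visit fern.
  At fern: go right to lime.
    lime is a leaf — visit lime.
Full in-order sequence: moss, hop, kale, fir, teak, reed, pear, sage, ivy, daisy, fern, lime.

daisy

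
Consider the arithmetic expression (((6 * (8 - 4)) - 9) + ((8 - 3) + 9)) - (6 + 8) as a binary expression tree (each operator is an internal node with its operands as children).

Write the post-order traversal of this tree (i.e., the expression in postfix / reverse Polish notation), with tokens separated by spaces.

Post-order on an expression tree gives postfix notation: for each operator, emit left operand, right operand, then the operator.

6 8 4 - * 9 - 8 3 - 9 + + 6 8 + -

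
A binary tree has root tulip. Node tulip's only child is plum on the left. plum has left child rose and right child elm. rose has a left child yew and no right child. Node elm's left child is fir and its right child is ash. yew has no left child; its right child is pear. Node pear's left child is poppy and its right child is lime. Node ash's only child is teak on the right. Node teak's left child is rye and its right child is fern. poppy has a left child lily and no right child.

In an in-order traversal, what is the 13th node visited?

In-order visits the left subtree, then the node, then the right subtree.
At tulip: go left to plum.
  At plum: go left to rose.
    At rose: go left to yew.
      At yew: no left child.
      Visit yew.
      At yew: go right to pear.
        At pear: go left to poppy.
          At poppy: go left to lily.
            lily is a leaf — visit lily.
          Visit poppy.
          At poppy: no right child.
        Visit pear.
        At pear: go right to lime.
          lime is a leaf — visit lime.
    Visit rose.
    At rose: no right child.
  Visit plum.
  At plum: go right to elm.
    At elm: go left to fir.
      fir is a leaf — visit fir.
    Visit elm.
    At elm: go right to ash.
      At ash: no left child.
      Visit ash.
      At ash: go right to teak.
        At teak: go left to rye.
          rye is a leaf — visit rye.
        Visit teak.
        At teak: go right to fern.
          fern is a leaf — visit fern.
Visit tulip.
At tulip: no right child.
Full in-order sequence: yew, lily, poppy, pear, lime, rose, plum, fir, elm, ash, rye, teak, fern, tulip.

fern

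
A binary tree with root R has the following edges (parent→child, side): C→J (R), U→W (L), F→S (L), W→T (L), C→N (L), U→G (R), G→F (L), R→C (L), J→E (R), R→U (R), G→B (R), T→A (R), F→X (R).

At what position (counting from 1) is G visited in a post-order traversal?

12

Post-order visits the left subtree, then the right subtree, then the node.
At R: go left to C.
  At C: go left to N.
    N is a leaf — visit N.
  At C: go right to J.
    At J: no left child.
    At J: go right to E.
      E is a leaf — visit E.
    Visit J.
  Visit C.
At R: go right to U.
  At U: go left to W.
    At W: go left to T.
      At T: no left child.
      At T: go right to A.
        A is a leaf — visit A.
      Visit T.
    At W: no right child.
    Visit W.
  At U: go right to G.
    At G: go left to F.
      At F: go left to S.
        S is a leaf — visit S.
      At F: go right to X.
        X is a leaf — visit X.
      Visit F.
    At G: go right to B.
      B is a leaf — visit B.
    Visit G.
  Visit U.
Visit R.
Full post-order sequence: N, E, J, C, A, T, W, S, X, F, B, G, U, R.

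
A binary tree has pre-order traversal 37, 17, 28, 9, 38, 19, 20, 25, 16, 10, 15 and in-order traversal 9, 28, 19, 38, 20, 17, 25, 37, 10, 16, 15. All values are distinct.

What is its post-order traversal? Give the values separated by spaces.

9 19 20 38 28 25 17 10 15 16 37

The first element of pre-order is the root; it splits in-order into left and right subtrees.
Root 37: left subtree has 7 nodes {9, 28, 19, 38, 20, 17, 25}, right has 3 {10, 16, 15}.
  Root 17: left subtree has 5 nodes {9, 28, 19, 38, 20}, right has 1 {25}.
    Root 28: left subtree has 1 node {9}, right has 3 {19, 38, 20}.
      Root 38: left subtree has 1 node {19}, right has 1 {20}.
  Root 16: left subtree has 1 node {10}, right has 1 {15}.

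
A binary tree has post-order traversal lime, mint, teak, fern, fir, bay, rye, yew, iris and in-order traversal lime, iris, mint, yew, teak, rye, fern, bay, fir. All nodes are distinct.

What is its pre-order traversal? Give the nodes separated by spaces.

iris lime yew mint rye teak bay fern fir

The last element of post-order is the root; it splits in-order into left and right subtrees.
Root iris: left subtree has 1 node {lime}, right has 7 {mint, yew, teak, rye, fern, bay, fir}.
  Root yew: left subtree has 1 node {mint}, right has 5 {teak, rye, fern, bay, fir}.
    Root rye: left subtree has 1 node {teak}, right has 3 {fern, bay, fir}.
      Root bay: left subtree has 1 node {fern}, right has 1 {fir}.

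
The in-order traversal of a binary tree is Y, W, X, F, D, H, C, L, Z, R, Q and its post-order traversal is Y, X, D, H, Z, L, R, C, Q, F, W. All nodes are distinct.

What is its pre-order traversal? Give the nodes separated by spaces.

W Y F X Q C H D R L Z

The last element of post-order is the root; it splits in-order into left and right subtrees.
Root W: left subtree has 1 node {Y}, right has 9 {X, F, D, H, C, L, Z, R, Q}.
  Root F: left subtree has 1 node {X}, right has 7 {D, H, C, L, Z, R, Q}.
    Root Q: left subtree has 6 nodes {D, H, C, L, Z, R}, right has 0 { }.
      Root C: left subtree has 2 nodes {D, H}, right has 3 {L, Z, R}.
        Root H: left subtree has 1 node {D}, right has 0 { }.
        Root R: left subtree has 2 nodes {L, Z}, right has 0 { }.
          Root L: left subtree has 0 nodes { }, right has 1 {Z}.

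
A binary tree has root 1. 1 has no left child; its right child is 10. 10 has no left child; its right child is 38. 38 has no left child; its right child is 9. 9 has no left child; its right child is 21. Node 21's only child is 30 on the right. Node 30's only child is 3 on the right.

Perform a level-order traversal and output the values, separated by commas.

1, 10, 38, 9, 21, 30, 3

Level-order visits nodes level by level from the root, left to right within each level.
Level 0: 1
Level 1: 10
Level 2: 38
Level 3: 9
Level 4: 21
Level 5: 30
Level 6: 3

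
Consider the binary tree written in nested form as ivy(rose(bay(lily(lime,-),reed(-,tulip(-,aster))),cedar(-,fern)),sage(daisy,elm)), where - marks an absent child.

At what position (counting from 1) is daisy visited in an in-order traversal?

11

In-order visits the left subtree, then the node, then the right subtree.
At ivy: go left to rose.
  At rose: go left to bay.
    At bay: go left to lily.
      At lily: go left to lime.
        lime is a leaf — visit lime.
      Visit lily.
      At lily: no right child.
    Visit bay.
    At bay: go right to reed.
      At reed: no left child.
      Visit reed.
      At reed: go right to tulip.
        At tulip: no left child.
        Visit tulip.
        At tulip: go right to aster.
          aster is a leaf — visit aster.
  Visit rose.
  At rose: go right to cedar.
    At cedar: no left child.
    Visit cedar.
    At cedar: go right to fern.
      fern is a leaf — visit fern.
Visit ivy.
At ivy: go right to sage.
  At sage: go left to daisy.
    daisy is a leaf — visit daisy.
  Visit sage.
  At sage: go right to elm.
    elm is a leaf — visit elm.
Full in-order sequence: lime, lily, bay, reed, tulip, aster, rose, cedar, fern, ivy, daisy, sage, elm.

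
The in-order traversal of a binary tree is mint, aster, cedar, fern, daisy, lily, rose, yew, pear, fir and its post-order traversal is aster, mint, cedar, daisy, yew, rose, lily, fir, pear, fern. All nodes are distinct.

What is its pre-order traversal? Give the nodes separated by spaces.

fern cedar mint aster pear lily daisy rose yew fir

The last element of post-order is the root; it splits in-order into left and right subtrees.
Root fern: left subtree has 3 nodes {mint, aster, cedar}, right has 6 {daisy, lily, rose, yew, pear, fir}.
  Root cedar: left subtree has 2 nodes {mint, aster}, right has 0 { }.
    Root mint: left subtree has 0 nodes { }, right has 1 {aster}.
  Root pear: left subtree has 4 nodes {daisy, lily, rose, yew}, right has 1 {fir}.
    Root lily: left subtree has 1 node {daisy}, right has 2 {rose, yew}.
      Root rose: left subtree has 0 nodes { }, right has 1 {yew}.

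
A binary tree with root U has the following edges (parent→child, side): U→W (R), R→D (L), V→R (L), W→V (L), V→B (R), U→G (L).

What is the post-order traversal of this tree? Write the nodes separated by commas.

Post-order visits the left subtree, then the right subtree, then the node.
At U: go left to G.
  G is a leaf — visit G.
At U: go right to W.
  At W: go left to V.
    At V: go left to R.
      At R: go left to D.
        D is a leaf — visit D.
      At R: no right child.
      Visit R.
    At V: go right to B.
      B is a leaf — visit B.
    Visit V.
  At W: no right child.
  Visit W.
Visit U.

G, D, R, B, V, W, U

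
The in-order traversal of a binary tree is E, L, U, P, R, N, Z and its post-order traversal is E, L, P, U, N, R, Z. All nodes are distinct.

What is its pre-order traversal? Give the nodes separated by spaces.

Z R U L E P N

The last element of post-order is the root; it splits in-order into left and right subtrees.
Root Z: left subtree has 6 nodes {E, L, U, P, R, N}, right has 0 { }.
  Root R: left subtree has 4 nodes {E, L, U, P}, right has 1 {N}.
    Root U: left subtree has 2 nodes {E, L}, right has 1 {P}.
      Root L: left subtree has 1 node {E}, right has 0 { }.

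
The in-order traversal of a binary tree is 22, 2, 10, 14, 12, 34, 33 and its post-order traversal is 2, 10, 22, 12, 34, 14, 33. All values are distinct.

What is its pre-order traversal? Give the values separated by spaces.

33 14 22 10 2 34 12

The last element of post-order is the root; it splits in-order into left and right subtrees.
Root 33: left subtree has 6 nodes {22, 2, 10, 14, 12, 34}, right has 0 { }.
  Root 14: left subtree has 3 nodes {22, 2, 10}, right has 2 {12, 34}.
    Root 22: left subtree has 0 nodes { }, right has 2 {2, 10}.
      Root 10: left subtree has 1 node {2}, right has 0 { }.
    Root 34: left subtree has 1 node {12}, right has 0 { }.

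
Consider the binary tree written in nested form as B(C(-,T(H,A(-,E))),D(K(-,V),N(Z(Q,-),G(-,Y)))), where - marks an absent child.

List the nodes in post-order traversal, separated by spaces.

H E A T C V K Q Z Y G N D B

Post-order visits the left subtree, then the right subtree, then the node.
At B: go left to C.
  At C: no left child.
  At C: go right to T.
    At T: go left to H.
      H is a leaf — visit H.
    At T: go right to A.
      At A: no left child.
      At A: go right to E.
        E is a leaf — visit E.
      Visit A.
    Visit T.
  Visit C.
At B: go right to D.
  At D: go left to K.
    At K: no left child.
    At K: go right to V.
      V is a leaf — visit V.
    Visit K.
  At D: go right to N.
    At N: go left to Z.
      At Z: go left to Q.
        Q is a leaf — visit Q.
      At Z: no right child.
      Visit Z.
    At N: go right to G.
      At G: no left child.
      At G: go right to Y.
        Y is a leaf — visit Y.
      Visit G.
    Visit N.
  Visit D.
Visit B.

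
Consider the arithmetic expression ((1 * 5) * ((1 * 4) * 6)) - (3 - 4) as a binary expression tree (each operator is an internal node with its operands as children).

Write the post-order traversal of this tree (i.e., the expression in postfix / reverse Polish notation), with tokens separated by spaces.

1 5 * 1 4 * 6 * * 3 4 - -

Post-order on an expression tree gives postfix notation: for each operator, emit left operand, right operand, then the operator.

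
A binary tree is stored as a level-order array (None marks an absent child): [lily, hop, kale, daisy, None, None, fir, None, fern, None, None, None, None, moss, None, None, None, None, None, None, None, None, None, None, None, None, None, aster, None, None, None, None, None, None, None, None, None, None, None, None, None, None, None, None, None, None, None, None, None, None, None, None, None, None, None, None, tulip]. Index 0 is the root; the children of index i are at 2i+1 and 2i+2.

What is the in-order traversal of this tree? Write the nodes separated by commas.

In-order visits the left subtree, then the node, then the right subtree.
At lily: go left to hop.
  At hop: go left to daisy.
    At daisy: no left child.
    Visit daisy.
    At daisy: go right to fern.
      fern is a leaf — visit fern.
  Visit hop.
  At hop: no right child.
Visit lily.
At lily: go right to kale.
  At kale: no left child.
  Visit kale.
  At kale: go right to fir.
    At fir: go left to moss.
      At moss: go left to aster.
        At aster: no left child.
        Visit aster.
        At aster: go right to tulip.
          tulip is a leaf — visit tulip.
      Visit moss.
      At moss: no right child.
    Visit fir.
    At fir: no right child.

daisy, fern, hop, lily, kale, aster, tulip, moss, fir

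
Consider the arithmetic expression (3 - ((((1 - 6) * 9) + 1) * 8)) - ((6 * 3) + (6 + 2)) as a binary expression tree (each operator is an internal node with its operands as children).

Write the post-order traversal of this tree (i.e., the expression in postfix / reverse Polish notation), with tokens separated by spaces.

3 1 6 - 9 * 1 + 8 * - 6 3 * 6 2 + + -

Post-order on an expression tree gives postfix notation: for each operator, emit left operand, right operand, then the operator.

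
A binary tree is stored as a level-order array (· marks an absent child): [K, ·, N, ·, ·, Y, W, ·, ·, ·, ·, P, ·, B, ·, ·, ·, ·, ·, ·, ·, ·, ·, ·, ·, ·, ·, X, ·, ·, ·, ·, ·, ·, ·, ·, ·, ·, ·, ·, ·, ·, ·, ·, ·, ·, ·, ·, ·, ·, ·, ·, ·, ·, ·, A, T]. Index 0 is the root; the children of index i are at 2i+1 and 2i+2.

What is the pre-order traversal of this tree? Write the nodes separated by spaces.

K N Y P W B X A T

Pre-order visits the node, then its left subtree, then its right subtree.
Visit K.
At K: no left child.
At K: go right to N.
  Visit N.
  At N: go left to Y.
    Visit Y.
    At Y: go left to P.
      P is a leaf — visit P.
    At Y: no right child.
  At N: go right to W.
    Visit W.
    At W: go left to B.
      Visit B.
      At B: go left to X.
        Visit X.
        At X: go left to A.
          A is a leaf — visit A.
        At X: go right to T.
          T is a leaf — visit T.
      At B: no right child.
    At W: no right child.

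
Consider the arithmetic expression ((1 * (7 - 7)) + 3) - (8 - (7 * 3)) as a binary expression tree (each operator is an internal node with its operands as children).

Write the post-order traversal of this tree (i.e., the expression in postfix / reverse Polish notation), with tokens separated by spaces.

Post-order on an expression tree gives postfix notation: for each operator, emit left operand, right operand, then the operator.

1 7 7 - * 3 + 8 7 3 * - -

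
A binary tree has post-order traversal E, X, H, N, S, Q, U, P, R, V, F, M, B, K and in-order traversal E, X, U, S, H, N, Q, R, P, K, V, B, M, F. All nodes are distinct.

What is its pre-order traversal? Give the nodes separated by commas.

The last element of post-order is the root; it splits in-order into left and right subtrees.
Root K: left subtree has 9 nodes {E, X, U, S, H, N, Q, R, P}, right has 4 {V, B, M, F}.
  Root R: left subtree has 7 nodes {E, X, U, S, H, N, Q}, right has 1 {P}.
    Root U: left subtree has 2 nodes {E, X}, right has 4 {S, H, N, Q}.
      Root X: left subtree has 1 node {E}, right has 0 { }.
      Root Q: left subtree has 3 nodes {S, H, N}, right has 0 { }.
        Root S: left subtree has 0 nodes { }, right has 2 {H, N}.
          Root N: left subtree has 1 node {H}, right has 0 { }.
  Root B: left subtree has 1 node {V}, right has 2 {M, F}.
    Root M: left subtree has 0 nodes { }, right has 1 {F}.

K, R, U, X, E, Q, S, N, H, P, B, V, M, F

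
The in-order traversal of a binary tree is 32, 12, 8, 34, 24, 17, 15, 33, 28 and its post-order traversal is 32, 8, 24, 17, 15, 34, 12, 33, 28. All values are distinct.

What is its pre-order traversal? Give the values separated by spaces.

The last element of post-order is the root; it splits in-order into left and right subtrees.
Root 28: left subtree has 8 nodes {32, 12, 8, 34, 24, 17, 15, 33}, right has 0 { }.
  Root 33: left subtree has 7 nodes {32, 12, 8, 34, 24, 17, 15}, right has 0 { }.
    Root 12: left subtree has 1 node {32}, right has 5 {8, 34, 24, 17, 15}.
      Root 34: left subtree has 1 node {8}, right has 3 {24, 17, 15}.
        Root 15: left subtree has 2 nodes {24, 17}, right has 0 { }.
          Root 17: left subtree has 1 node {24}, right has 0 { }.

28 33 12 32 34 8 15 17 24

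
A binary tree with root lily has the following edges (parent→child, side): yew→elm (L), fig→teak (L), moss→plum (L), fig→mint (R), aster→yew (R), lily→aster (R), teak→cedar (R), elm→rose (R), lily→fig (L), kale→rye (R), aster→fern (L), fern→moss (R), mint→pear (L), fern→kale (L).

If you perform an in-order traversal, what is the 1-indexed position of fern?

In-order visits the left subtree, then the node, then the right subtree.
At lily: go left to fig.
  At fig: go left to teak.
    At teak: no left child.
    Visit teak.
    At teak: go right to cedar.
      cedar is a leaf — visit cedar.
  Visit fig.
  At fig: go right to mint.
    At mint: go left to pear.
      pear is a leaf — visit pear.
    Visit mint.
    At mint: no right child.
Visit lily.
At lily: go right to aster.
  At aster: go left to fern.
    At fern: go left to kale.
      At kale: no left child.
      Visit kale.
      At kale: go right to rye.
        rye is a leaf — visit rye.
    Visit fern.
    At fern: go right to moss.
      At moss: go left to plum.
        plum is a leaf — visit plum.
      Visit moss.
      At moss: no right child.
  Visit aster.
  At aster: go right to yew.
    At yew: go left to elm.
      At elm: no left child.
      Visit elm.
      At elm: go right to rose.
        rose is a leaf — visit rose.
    Visit yew.
    At yew: no right child.
Full in-order sequence: teak, cedar, fig, pear, mint, lily, kale, rye, fern, plum, moss, aster, elm, rose, yew.

9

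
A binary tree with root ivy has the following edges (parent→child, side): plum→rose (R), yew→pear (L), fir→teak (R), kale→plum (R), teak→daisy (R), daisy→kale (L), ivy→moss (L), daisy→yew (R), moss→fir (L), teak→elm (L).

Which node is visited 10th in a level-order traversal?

Level-order visits nodes level by level from the root, left to right within each level.
Level 0: ivy
Level 1: moss
Level 2: fir
Level 3: teak
Level 4: elm, daisy
Level 5: kale, yew
Level 6: plum, pear
Level 7: rose
Full level-order sequence: ivy, moss, fir, teak, elm, daisy, kale, yew, plum, pear, rose.

pear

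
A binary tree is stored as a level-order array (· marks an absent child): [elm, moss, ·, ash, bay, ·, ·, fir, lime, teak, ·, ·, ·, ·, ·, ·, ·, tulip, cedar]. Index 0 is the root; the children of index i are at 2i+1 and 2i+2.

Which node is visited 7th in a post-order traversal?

bay

Post-order visits the left subtree, then the right subtree, then the node.
At elm: go left to moss.
  At moss: go left to ash.
    At ash: go left to fir.
      fir is a leaf — visit fir.
    At ash: go right to lime.
      At lime: go left to tulip.
        tulip is a leaf — visit tulip.
      At lime: go right to cedar.
        cedar is a leaf — visit cedar.
      Visit lime.
    Visit ash.
  At moss: go right to bay.
    At bay: go left to teak.
      teak is a leaf — visit teak.
    At bay: no right child.
    Visit bay.
  Visit moss.
At elm: no right child.
Visit elm.
Full post-order sequence: fir, tulip, cedar, lime, ash, teak, bay, moss, elm.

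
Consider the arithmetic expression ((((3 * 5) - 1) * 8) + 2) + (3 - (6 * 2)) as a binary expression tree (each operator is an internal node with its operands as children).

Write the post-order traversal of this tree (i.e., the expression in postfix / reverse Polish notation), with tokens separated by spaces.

3 5 * 1 - 8 * 2 + 3 6 2 * - +

Post-order on an expression tree gives postfix notation: for each operator, emit left operand, right operand, then the operator.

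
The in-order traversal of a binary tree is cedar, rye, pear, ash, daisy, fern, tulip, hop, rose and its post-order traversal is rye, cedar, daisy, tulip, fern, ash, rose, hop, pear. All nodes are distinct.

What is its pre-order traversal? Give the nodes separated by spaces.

The last element of post-order is the root; it splits in-order into left and right subtrees.
Root pear: left subtree has 2 nodes {cedar, rye}, right has 6 {ash, daisy, fern, tulip, hop, rose}.
  Root cedar: left subtree has 0 nodes { }, right has 1 {rye}.
  Root hop: left subtree has 4 nodes {ash, daisy, fern, tulip}, right has 1 {rose}.
    Root ash: left subtree has 0 nodes { }, right has 3 {daisy, fern, tulip}.
      Root fern: left subtree has 1 node {daisy}, right has 1 {tulip}.

pear cedar rye hop ash fern daisy tulip rose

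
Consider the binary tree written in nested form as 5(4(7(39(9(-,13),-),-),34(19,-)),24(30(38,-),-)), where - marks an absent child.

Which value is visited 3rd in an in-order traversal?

39

In-order visits the left subtree, then the node, then the right subtree.
At 5: go left to 4.
  At 4: go left to 7.
    At 7: go left to 39.
      At 39: go left to 9.
        At 9: no left child.
        Visit 9.
        At 9: go right to 13.
          13 is a leaf — visit 13.
      Visit 39.
      At 39: no right child.
    Visit 7.
    At 7: no right child.
  Visit 4.
  At 4: go right to 34.
    At 34: go left to 19.
      19 is a leaf — visit 19.
    Visit 34.
    At 34: no right child.
Visit 5.
At 5: go right to 24.
  At 24: go left to 30.
    At 30: go left to 38.
      38 is a leaf — visit 38.
    Visit 30.
    At 30: no right child.
  Visit 24.
  At 24: no right child.
Full in-order sequence: 9, 13, 39, 7, 4, 19, 34, 5, 38, 30, 24.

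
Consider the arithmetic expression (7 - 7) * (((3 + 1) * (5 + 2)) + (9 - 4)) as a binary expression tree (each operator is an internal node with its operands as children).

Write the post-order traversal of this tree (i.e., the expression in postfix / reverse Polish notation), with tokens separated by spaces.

Post-order on an expression tree gives postfix notation: for each operator, emit left operand, right operand, then the operator.

7 7 - 3 1 + 5 2 + * 9 4 - + *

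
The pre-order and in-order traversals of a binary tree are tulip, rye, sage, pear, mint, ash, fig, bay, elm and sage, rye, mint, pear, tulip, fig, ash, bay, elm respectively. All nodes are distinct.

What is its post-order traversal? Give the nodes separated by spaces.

sage mint pear rye fig elm bay ash tulip

The first element of pre-order is the root; it splits in-order into left and right subtrees.
Root tulip: left subtree has 4 nodes {sage, rye, mint, pear}, right has 4 {fig, ash, bay, elm}.
  Root rye: left subtree has 1 node {sage}, right has 2 {mint, pear}.
    Root pear: left subtree has 1 node {mint}, right has 0 { }.
  Root ash: left subtree has 1 node {fig}, right has 2 {bay, elm}.
    Root bay: left subtree has 0 nodes { }, right has 1 {elm}.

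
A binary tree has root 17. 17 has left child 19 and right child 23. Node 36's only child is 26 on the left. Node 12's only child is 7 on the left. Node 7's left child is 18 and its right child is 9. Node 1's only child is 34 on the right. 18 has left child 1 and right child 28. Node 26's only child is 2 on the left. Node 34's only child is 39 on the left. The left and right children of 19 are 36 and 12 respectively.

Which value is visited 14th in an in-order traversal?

23

In-order visits the left subtree, then the node, then the right subtree.
At 17: go left to 19.
  At 19: go left to 36.
    At 36: go left to 26.
      At 26: go left to 2.
        2 is a leaf — visit 2.
      Visit 26.
      At 26: no right child.
    Visit 36.
    At 36: no right child.
  Visit 19.
  At 19: go right to 12.
    At 12: go left to 7.
      At 7: go left to 18.
        At 18: go left to 1.
          At 1: no left child.
          Visit 1.
          At 1: go right to 34.
            At 34: go left to 39.
              39 is a leaf — visit 39.
            Visit 34.
            At 34: no right child.
        Visit 18.
        At 18: go right to 28.
          28 is a leaf — visit 28.
      Visit 7.
      At 7: go right to 9.
        9 is a leaf — visit 9.
    Visit 12.
    At 12: no right child.
Visit 17.
At 17: go right to 23.
  23 is a leaf — visit 23.
Full in-order sequence: 2, 26, 36, 19, 1, 39, 34, 18, 28, 7, 9, 12, 17, 23.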